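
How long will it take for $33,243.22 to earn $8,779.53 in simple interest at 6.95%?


Rearrange the simple interest formula for t:
I = P × r × t  ⇒  t = I / (P × r)
t = $8,779.53 / ($33,243.22 × 0.0695)
t = 3.8

t = I/(P×r) = 3.8 years


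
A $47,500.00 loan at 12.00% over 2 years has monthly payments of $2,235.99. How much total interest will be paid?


Total paid over the life of the loan = PMT × n.
Total paid = $2,235.99 × 24 = $53,663.76
Total interest = total paid − principal = $53,663.76 − $47,500.00 = $6,163.76

Total interest = (PMT × n) - PV = $6,163.76


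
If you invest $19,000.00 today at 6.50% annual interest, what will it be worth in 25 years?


Future value formula: FV = PV × (1 + r)^t
FV = $19,000.00 × (1 + 0.065)^25
FV = $19,000.00 × 4.827699
FV = $91,726.28

FV = PV × (1 + r)^t = $91,726.28


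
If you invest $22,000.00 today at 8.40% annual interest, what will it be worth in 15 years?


Future value formula: FV = PV × (1 + r)^t
FV = $22,000.00 × (1 + 0.084)^15
FV = $22,000.00 × 3.35304385
FV = $73,766.96

FV = PV × (1 + r)^t = $73,766.96


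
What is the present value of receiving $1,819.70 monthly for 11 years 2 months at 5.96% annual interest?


Present value of an ordinary annuity: PV = PMT × (1 − (1 + r)^(−n)) / r
Monthly rate r = 0.0596/12 ≈ 0.00496667, n = 134
PV = $1,819.70 × (1 − (1 + 0.0596/12)^(−134)) / (0.0596/12)
PV = $1,819.70 × 97.681867
PV = $177,751.69

PV = PMT × (1-(1+r)^(-n))/r = $177,751.69


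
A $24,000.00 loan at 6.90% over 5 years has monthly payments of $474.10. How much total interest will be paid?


Total paid over the life of the loan = PMT × n.
Total paid = $474.10 × 60 = $28,446.00
Total interest = total paid − principal = $28,446.00 − $24,000.00 = $4,446.00

Total interest = (PMT × n) - PV = $4,446.00


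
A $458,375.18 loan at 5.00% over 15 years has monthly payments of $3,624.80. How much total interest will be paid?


Total paid over the life of the loan = PMT × n.
Total paid = $3,624.80 × 180 = $652,464.00
Total interest = total paid − principal = $652,464.00 − $458,375.18 = $194,088.82

Total interest = (PMT × n) - PV = $194,088.82


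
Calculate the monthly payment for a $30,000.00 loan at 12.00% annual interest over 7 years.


Loan payment formula: PMT = PV × r / (1 − (1 + r)^(−n))
Monthly rate r = 0.12/12 = 0.01, n = 84 months
Denominator: 1 − (1 + 0.12/12)^(−84) = 0.566485
PMT = $30,000.00 × (0.12/12) / 0.566485
PMT = $529.58 per month

PMT = PV × r / (1-(1+r)^(-n)) = $529.58/month


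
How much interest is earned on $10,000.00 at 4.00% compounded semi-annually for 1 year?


Compound interest earned = final amount − principal.
A = P(1 + r/n)^(nt) = $10,000.00 × (1 + 0.04/2)^(2 × 1) = $10,404.00
Interest = A − P = $10,404.00 − $10,000.00 = $404.00

Interest = A - P = $404.00


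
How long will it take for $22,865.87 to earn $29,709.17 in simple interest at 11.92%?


Rearrange the simple interest formula for t:
I = P × r × t  ⇒  t = I / (P × r)
t = $29,709.17 / ($22,865.87 × 0.1192)
t = 10.9

t = I/(P×r) = 10.9 years


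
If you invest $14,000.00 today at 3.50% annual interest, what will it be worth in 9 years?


Future value formula: FV = PV × (1 + r)^t
FV = $14,000.00 × (1 + 0.035)^9
FV = $14,000.00 × 1.362897
FV = $19,080.56

FV = PV × (1 + r)^t = $19,080.56


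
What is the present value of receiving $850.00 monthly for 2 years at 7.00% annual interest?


Present value of an ordinary annuity: PV = PMT × (1 − (1 + r)^(−n)) / r
Monthly rate r = 0.07/12 ≈ 0.00583333, n = 24
PV = $850.00 × (1 − (1 + 0.07/12)^(−24)) / (0.07/12)
PV = $850.00 × 22.335099
PV = $18,984.83

PV = PMT × (1-(1+r)^(-n))/r = $18,984.83


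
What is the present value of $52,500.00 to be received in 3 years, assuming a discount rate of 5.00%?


Present value formula: PV = FV / (1 + r)^t
PV = $52,500.00 / (1 + 0.05)^3
PV = $52,500.00 / 1.157625
PV = $45,351.47

PV = FV / (1 + r)^t = $45,351.47


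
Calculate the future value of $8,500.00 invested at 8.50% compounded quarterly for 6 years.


Compound interest formula: A = P(1 + r/n)^(nt)
A = $8,500.00 × (1 + 0.085/4)^(4 × 6)
Growth factor: (1 + 0.085/4)^24 = 1.656417
A = $8,500.00 × 1.656417
A = $14,079.54

A = P(1 + r/n)^(nt) = $14,079.54


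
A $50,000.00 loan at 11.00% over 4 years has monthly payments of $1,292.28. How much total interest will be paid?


Total paid over the life of the loan = PMT × n.
Total paid = $1,292.28 × 48 = $62,029.44
Total interest = total paid − principal = $62,029.44 − $50,000.00 = $12,029.44

Total interest = (PMT × n) - PV = $12,029.44


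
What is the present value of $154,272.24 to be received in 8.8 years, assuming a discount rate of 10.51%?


Present value formula: PV = FV / (1 + r)^t
PV = $154,272.24 / (1 + 0.1051)^8.8
PV = $154,272.24 / 2.40953864
PV = $64,025.63

PV = FV / (1 + r)^t = $64,025.63


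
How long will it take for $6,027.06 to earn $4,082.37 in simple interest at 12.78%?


Rearrange the simple interest formula for t:
I = P × r × t  ⇒  t = I / (P × r)
t = $4,082.37 / ($6,027.06 × 0.1278)
t = 5.3

t = I/(P×r) = 5.3 years


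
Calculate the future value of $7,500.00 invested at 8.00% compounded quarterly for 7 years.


Compound interest formula: A = P(1 + r/n)^(nt)
A = $7,500.00 × (1 + 0.08/4)^(4 × 7)
Growth factor: (1 + 0.08/4)^28 = 1.741024
A = $7,500.00 × 1.741024
A = $13,057.68

A = P(1 + r/n)^(nt) = $13,057.68


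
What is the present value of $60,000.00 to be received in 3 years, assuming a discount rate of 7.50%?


Present value formula: PV = FV / (1 + r)^t
PV = $60,000.00 / (1 + 0.075)^3
PV = $60,000.00 / 1.242297
PV = $48,297.63

PV = FV / (1 + r)^t = $48,297.63


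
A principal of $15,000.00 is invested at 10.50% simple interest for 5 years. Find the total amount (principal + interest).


Total amount formula: A = P(1 + rt) = P + P·r·t
Interest: I = P × r × t = $15,000.00 × 0.105 × 5 = $7,875.00
A = P + I = $15,000.00 + $7,875.00 = $22,875.00

A = P + I = P(1 + rt) = $22,875.00


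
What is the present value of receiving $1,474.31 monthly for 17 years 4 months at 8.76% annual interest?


Present value of an ordinary annuity: PV = PMT × (1 − (1 + r)^(−n)) / r
Monthly rate r = 0.0876/12 = 0.0073, n = 208
PV = $1,474.31 × (1 − (1 + 0.0876/12)^(−208)) / (0.0876/12)
PV = $1,474.31 × 106.811829
PV = $157,473.75

PV = PMT × (1-(1+r)^(-n))/r = $157,473.75


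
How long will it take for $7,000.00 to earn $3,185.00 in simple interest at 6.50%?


Rearrange the simple interest formula for t:
I = P × r × t  ⇒  t = I / (P × r)
t = $3,185.00 / ($7,000.00 × 0.065)
t = 7

t = I/(P×r) = 7 years


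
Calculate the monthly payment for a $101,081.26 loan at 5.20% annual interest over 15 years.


Loan payment formula: PMT = PV × r / (1 − (1 + r)^(−n))
Monthly rate r = 0.052/12 ≈ 0.00433333, n = 180 months
Denominator: 1 − (1 + 0.052/12)^(−180) = 0.540821
PMT = $101,081.26 × (0.052/12) / 0.540821
PMT = $809.91 per month

PMT = PV × r / (1-(1+r)^(-n)) = $809.91/month


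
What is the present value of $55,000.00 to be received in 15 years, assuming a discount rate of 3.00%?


Present value formula: PV = FV / (1 + r)^t
PV = $55,000.00 / (1 + 0.03)^15
PV = $55,000.00 / 1.5579674
PV = $35,302.41

PV = FV / (1 + r)^t = $35,302.41


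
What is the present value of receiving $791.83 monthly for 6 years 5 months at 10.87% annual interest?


Present value of an ordinary annuity: PV = PMT × (1 − (1 + r)^(−n)) / r
Monthly rate r = 0.1087/12 ≈ 0.00905833, n = 77
PV = $791.83 × (1 − (1 + 0.1087/12)^(−77)) / (0.1087/12)
PV = $791.83 × 55.264231
PV = $43,759.88

PV = PMT × (1-(1+r)^(-n))/r = $43,759.88


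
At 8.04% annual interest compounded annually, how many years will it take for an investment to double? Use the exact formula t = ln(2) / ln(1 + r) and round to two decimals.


Doubling condition: (1 + r)^t = 2
Take ln of both sides: t × ln(1 + r) = ln(2)
t = ln(2) / ln(1 + r)
t = 0.693147 / 0.077331
t = 8.96

t = ln(2) / ln(1 + r) = 8.96 years


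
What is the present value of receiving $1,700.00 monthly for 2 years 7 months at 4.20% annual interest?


Present value of an ordinary annuity: PV = PMT × (1 − (1 + r)^(−n)) / r
Monthly rate r = 0.042/12 = 0.0035, n = 31
PV = $1,700.00 × (1 − (1 + 0.042/12)^(−31)) / (0.042/12)
PV = $1,700.00 × 29.328895
PV = $49,859.12

PV = PMT × (1-(1+r)^(-n))/r = $49,859.12


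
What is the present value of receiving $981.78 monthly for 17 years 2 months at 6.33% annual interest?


Present value of an ordinary annuity: PV = PMT × (1 − (1 + r)^(−n)) / r
Monthly rate r = 0.0633/12 = 0.005275, n = 206
PV = $981.78 × (1 − (1 + 0.0633/12)^(−206)) / (0.0633/12)
PV = $981.78 × 125.438950
PV = $123,153.45

PV = PMT × (1-(1+r)^(-n))/r = $123,153.45


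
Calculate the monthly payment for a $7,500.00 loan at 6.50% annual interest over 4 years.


Loan payment formula: PMT = PV × r / (1 − (1 + r)^(−n))
Monthly rate r = 0.065/12 ≈ 0.00541667, n = 48 months
Denominator: 1 − (1 + 0.065/12)^(−48) = 0.228407
PMT = $7,500.00 × (0.065/12) / 0.228407
PMT = $177.86 per month

PMT = PV × r / (1-(1+r)^(-n)) = $177.86/month


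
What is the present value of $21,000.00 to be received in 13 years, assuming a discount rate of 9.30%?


Present value formula: PV = FV / (1 + r)^t
PV = $21,000.00 / (1 + 0.093)^13
PV = $21,000.00 / 3.177328
PV = $6,609.33

PV = FV / (1 + r)^t = $6,609.33


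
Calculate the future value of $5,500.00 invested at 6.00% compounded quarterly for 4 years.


Compound interest formula: A = P(1 + r/n)^(nt)
A = $5,500.00 × (1 + 0.06/4)^(4 × 4)
Growth factor: (1 + 0.06/4)^16 = 1.268986
A = $5,500.00 × 1.268986
A = $6,979.42

A = P(1 + r/n)^(nt) = $6,979.42


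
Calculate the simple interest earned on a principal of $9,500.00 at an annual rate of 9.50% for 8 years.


Simple interest formula: I = P × r × t
I = $9,500.00 × 0.095 × 8
I = $7,220.00

I = P × r × t = $7,220.00


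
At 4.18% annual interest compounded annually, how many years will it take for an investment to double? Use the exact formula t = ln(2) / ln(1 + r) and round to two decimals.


Doubling condition: (1 + r)^t = 2
Take ln of both sides: t × ln(1 + r) = ln(2)
t = ln(2) / ln(1 + r)
t = 0.693147 / 0.040950
t = 16.93

t = ln(2) / ln(1 + r) = 16.93 years


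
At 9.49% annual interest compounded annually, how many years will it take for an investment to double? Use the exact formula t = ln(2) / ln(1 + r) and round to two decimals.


Doubling condition: (1 + r)^t = 2
Take ln of both sides: t × ln(1 + r) = ln(2)
t = ln(2) / ln(1 + r)
t = 0.693147 / 0.090663
t = 7.65

t = ln(2) / ln(1 + r) = 7.65 years


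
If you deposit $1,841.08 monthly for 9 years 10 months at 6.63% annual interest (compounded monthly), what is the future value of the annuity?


Future value of an ordinary annuity: FV = PMT × ((1 + r)^n − 1) / r
Monthly rate r = 0.0663/12 = 0.005525, n = 118
FV = $1,841.08 × ((1 + 0.0663/12)^118 − 1) / (0.0663/12)
FV = $1,841.08 × 165.762697
FV = $305,182.39

FV = PMT × ((1+r)^n - 1)/r = $305,182.39


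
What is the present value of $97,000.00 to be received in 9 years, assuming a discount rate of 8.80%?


Present value formula: PV = FV / (1 + r)^t
PV = $97,000.00 / (1 + 0.088)^9
PV = $97,000.00 / 2.136289
PV = $45,405.84

PV = FV / (1 + r)^t = $45,405.84


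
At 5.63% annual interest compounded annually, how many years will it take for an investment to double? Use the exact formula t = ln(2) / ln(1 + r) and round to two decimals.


Doubling condition: (1 + r)^t = 2
Take ln of both sides: t × ln(1 + r) = ln(2)
t = ln(2) / ln(1 + r)
t = 0.693147 / 0.054772
t = 12.66

t = ln(2) / ln(1 + r) = 12.66 years


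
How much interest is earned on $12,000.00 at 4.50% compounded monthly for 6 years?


Compound interest earned = final amount − principal.
A = P(1 + r/n)^(nt) = $12,000.00 × (1 + 0.045/12)^(12 × 6) = $15,711.64
Interest = A − P = $15,711.64 − $12,000.00 = $3,711.64

Interest = A - P = $3,711.64


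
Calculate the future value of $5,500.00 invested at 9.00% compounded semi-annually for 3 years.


Compound interest formula: A = P(1 + r/n)^(nt)
A = $5,500.00 × (1 + 0.09/2)^(2 × 3)
Growth factor: (1 + 0.09/2)^6 = 1.302260
A = $5,500.00 × 1.302260
A = $7,162.43

A = P(1 + r/n)^(nt) = $7,162.43


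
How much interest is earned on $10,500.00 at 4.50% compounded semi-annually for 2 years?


Compound interest earned = final amount − principal.
A = P(1 + r/n)^(nt) = $10,500.00 × (1 + 0.045/2)^(2 × 2) = $11,477.37
Interest = A − P = $11,477.37 − $10,500.00 = $977.37

Interest = A - P = $977.37


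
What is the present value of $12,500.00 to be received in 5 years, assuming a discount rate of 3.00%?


Present value formula: PV = FV / (1 + r)^t
PV = $12,500.00 / (1 + 0.03)^5
PV = $12,500.00 / 1.159274
PV = $10,782.61

PV = FV / (1 + r)^t = $10,782.61


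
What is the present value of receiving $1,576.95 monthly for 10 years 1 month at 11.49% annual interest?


Present value of an ordinary annuity: PV = PMT × (1 − (1 + r)^(−n)) / r
Monthly rate r = 0.1149/12 = 0.009575, n = 121
PV = $1,576.95 × (1 − (1 + 0.1149/12)^(−121)) / (0.1149/12)
PV = $1,576.95 × 71.470679
PV = $112,705.69

PV = PMT × (1-(1+r)^(-n))/r = $112,705.69


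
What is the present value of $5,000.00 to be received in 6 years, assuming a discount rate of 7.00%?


Present value formula: PV = FV / (1 + r)^t
PV = $5,000.00 / (1 + 0.07)^6
PV = $5,000.00 / 1.500730
PV = $3,331.71

PV = FV / (1 + r)^t = $3,331.71


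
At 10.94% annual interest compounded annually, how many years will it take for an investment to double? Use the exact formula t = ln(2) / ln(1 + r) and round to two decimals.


Doubling condition: (1 + r)^t = 2
Take ln of both sides: t × ln(1 + r) = ln(2)
t = ln(2) / ln(1 + r)
t = 0.693147 / 0.103819
t = 6.68

t = ln(2) / ln(1 + r) = 6.68 years


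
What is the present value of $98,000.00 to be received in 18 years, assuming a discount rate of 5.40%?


Present value formula: PV = FV / (1 + r)^t
PV = $98,000.00 / (1 + 0.054)^18
PV = $98,000.00 / 2.5770984
PV = $38,027.26

PV = FV / (1 + r)^t = $38,027.26


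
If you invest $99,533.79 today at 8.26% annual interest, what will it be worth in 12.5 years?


Future value formula: FV = PV × (1 + r)^t
FV = $99,533.79 × (1 + 0.0826)^12.5
FV = $99,533.79 × 2.6968096
FV = $268,423.68

FV = PV × (1 + r)^t = $268,423.68


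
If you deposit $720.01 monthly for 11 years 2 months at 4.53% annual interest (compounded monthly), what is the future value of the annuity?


Future value of an ordinary annuity: FV = PMT × ((1 + r)^n − 1) / r
Monthly rate r = 0.0453/12 = 0.003775, n = 134
FV = $720.01 × ((1 + 0.0453/12)^134 − 1) / (0.0453/12)
FV = $720.01 × 173.990957
FV = $125,275.23

FV = PMT × ((1+r)^n - 1)/r = $125,275.23


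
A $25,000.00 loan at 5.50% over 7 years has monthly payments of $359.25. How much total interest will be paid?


Total paid over the life of the loan = PMT × n.
Total paid = $359.25 × 84 = $30,177.00
Total interest = total paid − principal = $30,177.00 − $25,000.00 = $5,177.00

Total interest = (PMT × n) - PV = $5,177.00


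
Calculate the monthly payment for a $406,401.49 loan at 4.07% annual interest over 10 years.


Loan payment formula: PMT = PV × r / (1 − (1 + r)^(−n))
Monthly rate r = 0.0407/12 ≈ 0.00339167, n = 120 months
Denominator: 1 − (1 + 0.0407/12)^(−120) = 0.333897
PMT = $406,401.49 × (0.0407/12) / 0.333897
PMT = $4,128.15 per month

PMT = PV × r / (1-(1+r)^(-n)) = $4,128.15/month


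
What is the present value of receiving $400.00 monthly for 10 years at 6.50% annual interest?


Present value of an ordinary annuity: PV = PMT × (1 − (1 + r)^(−n)) / r
Monthly rate r = 0.065/12 ≈ 0.00541667, n = 120
PV = $400.00 × (1 − (1 + 0.065/12)^(−120)) / (0.065/12)
PV = $400.00 × 88.068500
PV = $35,227.40

PV = PMT × (1-(1+r)^(-n))/r = $35,227.40


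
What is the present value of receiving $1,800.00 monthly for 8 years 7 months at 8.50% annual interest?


Present value of an ordinary annuity: PV = PMT × (1 − (1 + r)^(−n)) / r
Monthly rate r = 0.085/12 ≈ 0.00708333, n = 103
PV = $1,800.00 × (1 − (1 + 0.085/12)^(−103)) / (0.085/12)
PV = $1,800.00 × 72.938638
PV = $131,289.55

PV = PMT × (1-(1+r)^(-n))/r = $131,289.55


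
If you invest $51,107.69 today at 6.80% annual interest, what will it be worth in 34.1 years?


Future value formula: FV = PV × (1 + r)^t
FV = $51,107.69 × (1 + 0.068)^34.1
FV = $51,107.69 × 9.4249644
FV = $481,688.16

FV = PV × (1 + r)^t = $481,688.16


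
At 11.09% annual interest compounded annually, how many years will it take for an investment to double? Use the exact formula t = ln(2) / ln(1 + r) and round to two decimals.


Doubling condition: (1 + r)^t = 2
Take ln of both sides: t × ln(1 + r) = ln(2)
t = ln(2) / ln(1 + r)
t = 0.693147 / 0.105170
t = 6.59

t = ln(2) / ln(1 + r) = 6.59 years


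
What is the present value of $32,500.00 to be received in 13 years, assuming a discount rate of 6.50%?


Present value formula: PV = FV / (1 + r)^t
PV = $32,500.00 / (1 + 0.065)^13
PV = $32,500.00 / 2.2674875
PV = $14,333.04

PV = FV / (1 + r)^t = $14,333.04


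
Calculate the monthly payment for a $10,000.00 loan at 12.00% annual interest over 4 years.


Loan payment formula: PMT = PV × r / (1 − (1 + r)^(−n))
Monthly rate r = 0.12/12 = 0.01, n = 48 months
Denominator: 1 − (1 + 0.12/12)^(−48) = 0.379740
PMT = $10,000.00 × (0.12/12) / 0.379740
PMT = $263.34 per month

PMT = PV × r / (1-(1+r)^(-n)) = $263.34/month


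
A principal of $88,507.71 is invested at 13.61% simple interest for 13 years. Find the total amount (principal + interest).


Total amount formula: A = P(1 + rt) = P + P·r·t
Interest: I = P × r × t = $88,507.71 × 0.1361 × 13 = $156,596.69
A = P + I = $88,507.71 + $156,596.69 = $245,104.40

A = P + I = P(1 + rt) = $245,104.40


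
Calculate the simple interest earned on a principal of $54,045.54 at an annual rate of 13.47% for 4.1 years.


Simple interest formula: I = P × r × t
I = $54,045.54 × 0.1347 × 4.1
I = $29,847.73

I = P × r × t = $29,847.73


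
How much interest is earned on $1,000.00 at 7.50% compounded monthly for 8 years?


Compound interest earned = final amount − principal.
A = P(1 + r/n)^(nt) = $1,000.00 × (1 + 0.075/12)^(12 × 8) = $1,818.72
Interest = A − P = $1,818.72 − $1,000.00 = $818.72

Interest = A - P = $818.72


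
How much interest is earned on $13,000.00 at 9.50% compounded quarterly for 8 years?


Compound interest earned = final amount − principal.
A = P(1 + r/n)^(nt) = $13,000.00 × (1 + 0.095/4)^(4 × 8) = $27,551.71
Interest = A − P = $27,551.71 − $13,000.00 = $14,551.71

Interest = A - P = $14,551.71


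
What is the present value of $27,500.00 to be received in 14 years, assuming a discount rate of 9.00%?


Present value formula: PV = FV / (1 + r)^t
PV = $27,500.00 / (1 + 0.09)^14
PV = $27,500.00 / 3.341727
PV = $8,229.28

PV = FV / (1 + r)^t = $8,229.28


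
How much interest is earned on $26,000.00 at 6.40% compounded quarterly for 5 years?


Compound interest earned = final amount − principal.
A = P(1 + r/n)^(nt) = $26,000.00 × (1 + 0.064/4)^(4 × 5) = $35,714.74
Interest = A − P = $35,714.74 − $26,000.00 = $9,714.74

Interest = A - P = $9,714.74


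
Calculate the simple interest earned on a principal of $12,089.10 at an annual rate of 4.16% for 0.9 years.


Simple interest formula: I = P × r × t
I = $12,089.10 × 0.0416 × 0.9
I = $452.62

I = P × r × t = $452.62


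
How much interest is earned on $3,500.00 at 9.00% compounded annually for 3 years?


Compound interest earned = final amount − principal.
A = P(1 + r/n)^(nt) = $3,500.00 × (1 + 0.09/1)^(1 × 3) = $4,532.60
Interest = A − P = $4,532.60 − $3,500.00 = $1,032.60

Interest = A - P = $1,032.60


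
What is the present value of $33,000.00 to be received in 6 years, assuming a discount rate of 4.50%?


Present value formula: PV = FV / (1 + r)^t
PV = $33,000.00 / (1 + 0.045)^6
PV = $33,000.00 / 1.302260
PV = $25,340.56

PV = FV / (1 + r)^t = $25,340.56


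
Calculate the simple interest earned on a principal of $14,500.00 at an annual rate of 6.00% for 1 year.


Simple interest formula: I = P × r × t
I = $14,500.00 × 0.06 × 1
I = $870.00

I = P × r × t = $870.00


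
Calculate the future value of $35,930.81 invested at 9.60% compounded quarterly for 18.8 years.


Compound interest formula: A = P(1 + r/n)^(nt)
A = $35,930.81 × (1 + 0.096/4)^(4 × 18.8)
Growth factor: (1 + 0.096/4)^75.2 = 5.950545
A = $35,930.81 × 5.950545
A = $213,807.90

A = P(1 + r/n)^(nt) = $213,807.90


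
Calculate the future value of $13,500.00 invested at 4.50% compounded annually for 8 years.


Compound interest formula: A = P(1 + r/n)^(nt)
A = $13,500.00 × (1 + 0.045/1)^(1 × 8)
Growth factor: (1 + 0.045/1)^8 = 1.422101
A = $13,500.00 × 1.422101
A = $19,198.36

A = P(1 + r/n)^(nt) = $19,198.36


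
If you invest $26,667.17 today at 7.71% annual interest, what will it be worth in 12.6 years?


Future value formula: FV = PV × (1 + r)^t
FV = $26,667.17 × (1 + 0.0771)^12.6
FV = $26,667.17 × 2.5493292
FV = $67,983.40

FV = PV × (1 + r)^t = $67,983.40


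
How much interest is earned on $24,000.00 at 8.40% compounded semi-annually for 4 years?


Compound interest earned = final amount − principal.
A = P(1 + r/n)^(nt) = $24,000.00 × (1 + 0.084/2)^(2 × 4) = $33,354.39
Interest = A − P = $33,354.39 − $24,000.00 = $9,354.39

Interest = A - P = $9,354.39


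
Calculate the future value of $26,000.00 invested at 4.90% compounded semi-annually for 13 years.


Compound interest formula: A = P(1 + r/n)^(nt)
A = $26,000.00 × (1 + 0.049/2)^(2 × 13)
Growth factor: (1 + 0.049/2)^26 = 1.8763378
A = $26,000.00 × 1.8763378
A = $48,784.78

A = P(1 + r/n)^(nt) = $48,784.78


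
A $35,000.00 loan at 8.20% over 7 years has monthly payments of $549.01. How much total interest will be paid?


Total paid over the life of the loan = PMT × n.
Total paid = $549.01 × 84 = $46,116.84
Total interest = total paid − principal = $46,116.84 − $35,000.00 = $11,116.84

Total interest = (PMT × n) - PV = $11,116.84


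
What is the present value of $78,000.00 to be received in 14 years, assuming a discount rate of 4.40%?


Present value formula: PV = FV / (1 + r)^t
PV = $78,000.00 / (1 + 0.044)^14
PV = $78,000.00 / 1.827288
PV = $42,686.21

PV = FV / (1 + r)^t = $42,686.21


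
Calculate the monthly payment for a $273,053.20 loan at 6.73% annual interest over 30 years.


Loan payment formula: PMT = PV × r / (1 − (1 + r)^(−n))
Monthly rate r = 0.0673/12 ≈ 0.00560833, n = 360 months
Denominator: 1 − (1 + 0.0673/12)^(−360) = 0.866461
PMT = $273,053.20 × (0.0673/12) / 0.866461
PMT = $1,767.39 per month

PMT = PV × r / (1-(1+r)^(-n)) = $1,767.39/month


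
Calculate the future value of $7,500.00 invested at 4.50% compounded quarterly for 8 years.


Compound interest formula: A = P(1 + r/n)^(nt)
A = $7,500.00 × (1 + 0.045/4)^(4 × 8)
Growth factor: (1 + 0.045/4)^32 = 1.4304514
A = $7,500.00 × 1.4304514
A = $10,728.39

A = P(1 + r/n)^(nt) = $10,728.39


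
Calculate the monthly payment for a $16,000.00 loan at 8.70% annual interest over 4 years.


Loan payment formula: PMT = PV × r / (1 − (1 + r)^(−n))
Monthly rate r = 0.087/12 = 0.00725, n = 48 months
Denominator: 1 − (1 + 0.087/12)^(−48) = 0.293014
PMT = $16,000.00 × (0.087/12) / 0.293014
PMT = $395.89 per month

PMT = PV × r / (1-(1+r)^(-n)) = $395.89/month


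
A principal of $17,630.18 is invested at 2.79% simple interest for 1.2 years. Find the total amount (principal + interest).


Total amount formula: A = P(1 + rt) = P + P·r·t
Interest: I = P × r × t = $17,630.18 × 0.0279 × 1.2 = $590.26
A = P + I = $17,630.18 + $590.26 = $18,220.44

A = P + I = P(1 + rt) = $18,220.44


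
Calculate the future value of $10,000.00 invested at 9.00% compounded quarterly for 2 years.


Compound interest formula: A = P(1 + r/n)^(nt)
A = $10,000.00 × (1 + 0.09/4)^(4 × 2)
Growth factor: (1 + 0.09/4)^8 = 1.194831
A = $10,000.00 × 1.194831
A = $11,948.31

A = P(1 + r/n)^(nt) = $11,948.31


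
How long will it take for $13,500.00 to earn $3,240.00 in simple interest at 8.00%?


Rearrange the simple interest formula for t:
I = P × r × t  ⇒  t = I / (P × r)
t = $3,240.00 / ($13,500.00 × 0.08)
t = 3

t = I/(P×r) = 3 years


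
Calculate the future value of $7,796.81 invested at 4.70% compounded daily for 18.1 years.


Compound interest formula: A = P(1 + r/n)^(nt)
A = $7,796.81 × (1 + 0.047/365)^(365 × 18.1)
Growth factor: (1 + 0.047/365)^6606.5 = 2.341157
A = $7,796.81 × 2.341157
A = $18,253.56

A = P(1 + r/n)^(nt) = $18,253.56


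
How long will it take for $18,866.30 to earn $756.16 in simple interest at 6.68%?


Rearrange the simple interest formula for t:
I = P × r × t  ⇒  t = I / (P × r)
t = $756.16 / ($18,866.30 × 0.0668)
t = 0.6

t = I/(P×r) = 0.6 years


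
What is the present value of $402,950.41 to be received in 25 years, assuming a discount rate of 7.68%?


Present value formula: PV = FV / (1 + r)^t
PV = $402,950.41 / (1 + 0.0768)^25
PV = $402,950.41 / 6.358815
PV = $63,368.79

PV = FV / (1 + r)^t = $63,368.79


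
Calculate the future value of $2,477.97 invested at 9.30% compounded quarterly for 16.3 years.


Compound interest formula: A = P(1 + r/n)^(nt)
A = $2,477.97 × (1 + 0.093/4)^(4 × 16.3)
Growth factor: (1 + 0.093/4)^65.2 = 4.475178
A = $2,477.97 × 4.475178
A = $11,089.36

A = P(1 + r/n)^(nt) = $11,089.36


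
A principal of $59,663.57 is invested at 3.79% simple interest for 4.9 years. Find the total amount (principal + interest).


Total amount formula: A = P(1 + rt) = P + P·r·t
Interest: I = P × r × t = $59,663.57 × 0.0379 × 4.9 = $11,080.12
A = P + I = $59,663.57 + $11,080.12 = $70,743.69

A = P + I = P(1 + rt) = $70,743.69


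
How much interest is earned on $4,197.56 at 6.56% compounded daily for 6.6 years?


Compound interest earned = final amount − principal.
A = P(1 + r/n)^(nt) = $4,197.56 × (1 + 0.0656/365)^(365 × 6.6) = $6,471.61
Interest = A − P = $6,471.61 − $4,197.56 = $2,274.05

Interest = A - P = $2,274.05


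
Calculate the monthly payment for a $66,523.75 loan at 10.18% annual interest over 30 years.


Loan payment formula: PMT = PV × r / (1 − (1 + r)^(−n))
Monthly rate r = 0.1018/12 ≈ 0.00848333, n = 360 months
Denominator: 1 − (1 + 0.1018/12)^(−360) = 0.952219
PMT = $66,523.75 × (0.1018/12) / 0.952219
PMT = $592.66 per month

PMT = PV × r / (1-(1+r)^(-n)) = $592.66/month


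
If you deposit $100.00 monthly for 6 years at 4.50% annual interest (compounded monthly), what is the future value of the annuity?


Future value of an ordinary annuity: FV = PMT × ((1 + r)^n − 1) / r
Monthly rate r = 0.045/12 = 0.00375, n = 72
FV = $100.00 × ((1 + 0.045/12)^72 − 1) / (0.045/12)
FV = $100.00 × 82.480827
FV = $8,248.08

FV = PMT × ((1+r)^n - 1)/r = $8,248.08


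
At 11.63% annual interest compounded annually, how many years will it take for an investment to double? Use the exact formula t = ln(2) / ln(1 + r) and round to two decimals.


Doubling condition: (1 + r)^t = 2
Take ln of both sides: t × ln(1 + r) = ln(2)
t = ln(2) / ln(1 + r)
t = 0.693147 / 0.110020
t = 6.30

t = ln(2) / ln(1 + r) = 6.30 years


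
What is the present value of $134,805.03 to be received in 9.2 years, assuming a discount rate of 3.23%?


Present value formula: PV = FV / (1 + r)^t
PV = $134,805.03 / (1 + 0.0323)^9.2
PV = $134,805.03 / 1.3397215
PV = $100,621.68

PV = FV / (1 + r)^t = $100,621.68


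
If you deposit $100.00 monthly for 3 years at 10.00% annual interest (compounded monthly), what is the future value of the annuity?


Future value of an ordinary annuity: FV = PMT × ((1 + r)^n − 1) / r
Monthly rate r = 0.1/12 ≈ 0.00833333, n = 36
FV = $100.00 × ((1 + 0.1/12)^36 − 1) / (0.1/12)
FV = $100.00 × 41.781821
FV = $4,178.18

FV = PMT × ((1+r)^n - 1)/r = $4,178.18


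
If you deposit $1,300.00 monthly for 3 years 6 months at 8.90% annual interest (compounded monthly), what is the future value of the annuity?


Future value of an ordinary annuity: FV = PMT × ((1 + r)^n − 1) / r
Monthly rate r = 0.089/12 ≈ 0.00741667, n = 42
FV = $1,300.00 × ((1 + 0.089/12)^42 − 1) / (0.089/12)
FV = $1,300.00 × 49.065590
FV = $63,785.27

FV = PMT × ((1+r)^n - 1)/r = $63,785.27


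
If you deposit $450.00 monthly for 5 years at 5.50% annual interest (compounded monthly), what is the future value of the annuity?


Future value of an ordinary annuity: FV = PMT × ((1 + r)^n − 1) / r
Monthly rate r = 0.055/12 ≈ 0.00458333, n = 60
FV = $450.00 × ((1 + 0.055/12)^60 − 1) / (0.055/12)
FV = $450.00 × 68.880823
FV = $30,996.37

FV = PMT × ((1+r)^n - 1)/r = $30,996.37


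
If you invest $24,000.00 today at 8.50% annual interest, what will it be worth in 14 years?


Future value formula: FV = PV × (1 + r)^t
FV = $24,000.00 × (1 + 0.085)^14
FV = $24,000.00 × 3.1334036
FV = $75,201.69

FV = PV × (1 + r)^t = $75,201.69


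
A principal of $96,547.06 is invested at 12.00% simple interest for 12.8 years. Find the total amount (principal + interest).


Total amount formula: A = P(1 + rt) = P + P·r·t
Interest: I = P × r × t = $96,547.06 × 0.12 × 12.8 = $148,296.28
A = P + I = $96,547.06 + $148,296.28 = $244,843.34

A = P + I = P(1 + rt) = $244,843.34


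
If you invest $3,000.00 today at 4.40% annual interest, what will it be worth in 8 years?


Future value formula: FV = PV × (1 + r)^t
FV = $3,000.00 × (1 + 0.044)^8
FV = $3,000.00 × 1.411250
FV = $4,233.75

FV = PV × (1 + r)^t = $4,233.75


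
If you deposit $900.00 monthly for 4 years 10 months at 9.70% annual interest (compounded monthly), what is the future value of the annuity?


Future value of an ordinary annuity: FV = PMT × ((1 + r)^n − 1) / r
Monthly rate r = 0.097/12 ≈ 0.00808333, n = 58
FV = $900.00 × ((1 + 0.097/12)^58 − 1) / (0.097/12)
FV = $900.00 × 73.623023
FV = $66,260.72

FV = PMT × ((1+r)^n - 1)/r = $66,260.72


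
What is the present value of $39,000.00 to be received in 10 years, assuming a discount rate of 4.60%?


Present value formula: PV = FV / (1 + r)^t
PV = $39,000.00 / (1 + 0.046)^10
PV = $39,000.00 / 1.5678945
PV = $24,874.12

PV = FV / (1 + r)^t = $24,874.12


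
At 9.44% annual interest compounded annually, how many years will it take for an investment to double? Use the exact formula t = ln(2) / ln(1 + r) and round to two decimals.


Doubling condition: (1 + r)^t = 2
Take ln of both sides: t × ln(1 + r) = ln(2)
t = ln(2) / ln(1 + r)
t = 0.693147 / 0.090206
t = 7.68

t = ln(2) / ln(1 + r) = 7.68 years


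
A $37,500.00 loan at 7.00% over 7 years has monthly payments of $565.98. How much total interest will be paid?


Total paid over the life of the loan = PMT × n.
Total paid = $565.98 × 84 = $47,542.32
Total interest = total paid − principal = $47,542.32 − $37,500.00 = $10,042.32

Total interest = (PMT × n) - PV = $10,042.32


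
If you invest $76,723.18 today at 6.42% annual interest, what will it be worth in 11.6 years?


Future value formula: FV = PV × (1 + r)^t
FV = $76,723.18 × (1 + 0.0642)^11.6
FV = $76,723.18 × 2.0581155
FV = $157,905.17

FV = PV × (1 + r)^t = $157,905.17


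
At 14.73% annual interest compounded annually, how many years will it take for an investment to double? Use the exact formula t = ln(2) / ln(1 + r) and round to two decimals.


Doubling condition: (1 + r)^t = 2
Take ln of both sides: t × ln(1 + r) = ln(2)
t = ln(2) / ln(1 + r)
t = 0.693147 / 0.137411
t = 5.04

t = ln(2) / ln(1 + r) = 5.04 years


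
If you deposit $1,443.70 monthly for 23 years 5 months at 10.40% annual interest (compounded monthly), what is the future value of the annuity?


Future value of an ordinary annuity: FV = PMT × ((1 + r)^n − 1) / r
Monthly rate r = 0.104/12 ≈ 0.00866667, n = 281
FV = $1,443.70 × ((1 + 0.104/12)^281 − 1) / (0.104/12)
FV = $1,443.70 × 1188.511185
FV = $1,715,853.60

FV = PMT × ((1+r)^n - 1)/r = $1,715,853.60


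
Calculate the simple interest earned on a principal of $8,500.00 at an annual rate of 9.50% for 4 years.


Simple interest formula: I = P × r × t
I = $8,500.00 × 0.095 × 4
I = $3,230.00

I = P × r × t = $3,230.00


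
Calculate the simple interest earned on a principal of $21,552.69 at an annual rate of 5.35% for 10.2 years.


Simple interest formula: I = P × r × t
I = $21,552.69 × 0.0535 × 10.2
I = $11,761.30

I = P × r × t = $11,761.30


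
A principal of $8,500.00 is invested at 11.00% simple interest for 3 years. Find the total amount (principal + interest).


Total amount formula: A = P(1 + rt) = P + P·r·t
Interest: I = P × r × t = $8,500.00 × 0.11 × 3 = $2,805.00
A = P + I = $8,500.00 + $2,805.00 = $11,305.00

A = P + I = P(1 + rt) = $11,305.00


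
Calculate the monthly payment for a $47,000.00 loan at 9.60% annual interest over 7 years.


Loan payment formula: PMT = PV × r / (1 − (1 + r)^(−n))
Monthly rate r = 0.096/12 = 0.008, n = 84 months
Denominator: 1 − (1 + 0.096/12)^(−84) = 0.487947
PMT = $47,000.00 × (0.096/12) / 0.487947
PMT = $770.58 per month

PMT = PV × r / (1-(1+r)^(-n)) = $770.58/month


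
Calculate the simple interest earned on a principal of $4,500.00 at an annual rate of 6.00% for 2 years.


Simple interest formula: I = P × r × t
I = $4,500.00 × 0.06 × 2
I = $540.00

I = P × r × t = $540.00


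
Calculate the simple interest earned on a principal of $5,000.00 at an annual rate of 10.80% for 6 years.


Simple interest formula: I = P × r × t
I = $5,000.00 × 0.108 × 6
I = $3,240.00

I = P × r × t = $3,240.00


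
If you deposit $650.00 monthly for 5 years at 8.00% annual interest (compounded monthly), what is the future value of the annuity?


Future value of an ordinary annuity: FV = PMT × ((1 + r)^n − 1) / r
Monthly rate r = 0.08/12 ≈ 0.00666667, n = 60
FV = $650.00 × ((1 + 0.08/12)^60 − 1) / (0.08/12)
FV = $650.00 × 73.476856
FV = $47,759.96

FV = PMT × ((1+r)^n - 1)/r = $47,759.96


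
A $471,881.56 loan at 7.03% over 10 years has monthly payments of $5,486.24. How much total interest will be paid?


Total paid over the life of the loan = PMT × n.
Total paid = $5,486.24 × 120 = $658,348.80
Total interest = total paid − principal = $658,348.80 − $471,881.56 = $186,467.24

Total interest = (PMT × n) - PV = $186,467.24


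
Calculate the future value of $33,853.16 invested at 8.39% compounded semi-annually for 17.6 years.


Compound interest formula: A = P(1 + r/n)^(nt)
A = $33,853.16 × (1 + 0.0839/2)^(2 × 17.6)
Growth factor: (1 + 0.0839/2)^35.2 = 4.2482507
A = $33,853.16 × 4.2482507
A = $143,816.71

A = P(1 + r/n)^(nt) = $143,816.71


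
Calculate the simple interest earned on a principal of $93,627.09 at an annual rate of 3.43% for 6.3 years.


Simple interest formula: I = P × r × t
I = $93,627.09 × 0.0343 × 6.3
I = $20,231.88

I = P × r × t = $20,231.88


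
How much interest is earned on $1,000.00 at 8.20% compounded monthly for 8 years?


Compound interest earned = final amount − principal.
A = P(1 + r/n)^(nt) = $1,000.00 × (1 + 0.082/12)^(12 × 8) = $1,922.77
Interest = A − P = $1,922.77 − $1,000.00 = $922.77

Interest = A - P = $922.77


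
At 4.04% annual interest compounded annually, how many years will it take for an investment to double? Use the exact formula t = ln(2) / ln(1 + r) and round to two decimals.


Doubling condition: (1 + r)^t = 2
Take ln of both sides: t × ln(1 + r) = ln(2)
t = ln(2) / ln(1 + r)
t = 0.693147 / 0.039605
t = 17.50

t = ln(2) / ln(1 + r) = 17.50 years


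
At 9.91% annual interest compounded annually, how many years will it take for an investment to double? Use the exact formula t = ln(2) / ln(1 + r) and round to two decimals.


Doubling condition: (1 + r)^t = 2
Take ln of both sides: t × ln(1 + r) = ln(2)
t = ln(2) / ln(1 + r)
t = 0.693147 / 0.094492
t = 7.34

t = ln(2) / ln(1 + r) = 7.34 years


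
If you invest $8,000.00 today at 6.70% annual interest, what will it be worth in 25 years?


Future value formula: FV = PV × (1 + r)^t
FV = $8,000.00 × (1 + 0.067)^25
FV = $8,000.00 × 5.059534
FV = $40,476.27

FV = PV × (1 + r)^t = $40,476.27


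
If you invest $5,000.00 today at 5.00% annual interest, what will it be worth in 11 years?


Future value formula: FV = PV × (1 + r)^t
FV = $5,000.00 × (1 + 0.05)^11
FV = $5,000.00 × 1.7103394
FV = $8,551.70

FV = PV × (1 + r)^t = $8,551.70


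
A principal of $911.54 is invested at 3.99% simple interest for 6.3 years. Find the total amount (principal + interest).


Total amount formula: A = P(1 + rt) = P + P·r·t
Interest: I = P × r × t = $911.54 × 0.0399 × 6.3 = $229.13
A = P + I = $911.54 + $229.13 = $1,140.67

A = P + I = P(1 + rt) = $1,140.67


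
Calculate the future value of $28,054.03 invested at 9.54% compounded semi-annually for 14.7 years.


Compound interest formula: A = P(1 + r/n)^(nt)
A = $28,054.03 × (1 + 0.0954/2)^(2 × 14.7)
Growth factor: (1 + 0.0954/2)^29.4 = 3.935194
A = $28,054.03 × 3.935194
A = $110,398.05

A = P(1 + r/n)^(nt) = $110,398.05


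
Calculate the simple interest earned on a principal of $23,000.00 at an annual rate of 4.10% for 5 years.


Simple interest formula: I = P × r × t
I = $23,000.00 × 0.041 × 5
I = $4,715.00

I = P × r × t = $4,715.00


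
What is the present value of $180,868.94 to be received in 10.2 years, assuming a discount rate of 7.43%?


Present value formula: PV = FV / (1 + r)^t
PV = $180,868.94 / (1 + 0.0743)^10.2
PV = $180,868.94 / 2.0772122
PV = $87,072.92

PV = FV / (1 + r)^t = $87,072.92


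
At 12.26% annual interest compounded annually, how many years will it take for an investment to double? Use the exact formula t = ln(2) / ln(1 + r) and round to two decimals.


Doubling condition: (1 + r)^t = 2
Take ln of both sides: t × ln(1 + r) = ln(2)
t = ln(2) / ln(1 + r)
t = 0.693147 / 0.115647
t = 5.99

t = ln(2) / ln(1 + r) = 5.99 years


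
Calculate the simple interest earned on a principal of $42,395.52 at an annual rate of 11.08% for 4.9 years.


Simple interest formula: I = P × r × t
I = $42,395.52 × 0.1108 × 4.9
I = $23,017.38

I = P × r × t = $23,017.38


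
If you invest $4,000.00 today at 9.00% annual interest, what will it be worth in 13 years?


Future value formula: FV = PV × (1 + r)^t
FV = $4,000.00 × (1 + 0.09)^13
FV = $4,000.00 × 3.065805
FV = $12,263.22

FV = PV × (1 + r)^t = $12,263.22


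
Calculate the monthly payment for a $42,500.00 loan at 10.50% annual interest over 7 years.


Loan payment formula: PMT = PV × r / (1 − (1 + r)^(−n))
Monthly rate r = 0.105/12 = 0.00875, n = 84 months
Denominator: 1 − (1 + 0.105/12)^(−84) = 0.518959
PMT = $42,500.00 × (0.105/12) / 0.518959
PMT = $716.58 per month

PMT = PV × r / (1-(1+r)^(-n)) = $716.58/month


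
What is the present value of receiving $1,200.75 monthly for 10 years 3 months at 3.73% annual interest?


Present value of an ordinary annuity: PV = PMT × (1 − (1 + r)^(−n)) / r
Monthly rate r = 0.0373/12 ≈ 0.00310833, n = 123
PV = $1,200.75 × (1 − (1 + 0.0373/12)^(−123)) / (0.0373/12)
PV = $1,200.75 × 102.087518
PV = $122,581.59

PV = PMT × (1-(1+r)^(-n))/r = $122,581.59


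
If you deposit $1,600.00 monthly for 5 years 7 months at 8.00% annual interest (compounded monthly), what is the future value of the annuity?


Future value of an ordinary annuity: FV = PMT × ((1 + r)^n − 1) / r
Monthly rate r = 0.08/12 ≈ 0.00666667, n = 67
FV = $1,600.00 × ((1 + 0.08/12)^67 − 1) / (0.08/12)
FV = $1,600.00 × 84.116688
FV = $134,586.70

FV = PMT × ((1+r)^n - 1)/r = $134,586.70
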